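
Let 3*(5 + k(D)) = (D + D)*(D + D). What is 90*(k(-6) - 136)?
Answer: -8370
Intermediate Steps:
k(D) = -5 + 4*D**2/3 (k(D) = -5 + ((D + D)*(D + D))/3 = -5 + ((2*D)*(2*D))/3 = -5 + (4*D**2)/3 = -5 + 4*D**2/3)
90*(k(-6) - 136) = 90*((-5 + (4/3)*(-6)**2) - 136) = 90*((-5 + (4/3)*36) - 136) = 90*((-5 + 48) - 136) = 90*(43 - 136) = 90*(-93) = -8370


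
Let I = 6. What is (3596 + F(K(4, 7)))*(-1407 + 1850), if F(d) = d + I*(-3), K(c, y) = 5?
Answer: 1587269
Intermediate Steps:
F(d) = -18 + d (F(d) = d + 6*(-3) = d - 18 = -18 + d)
(3596 + F(K(4, 7)))*(-1407 + 1850) = (3596 + (-18 + 5))*(-1407 + 1850) = (3596 - 13)*443 = 3583*443 = 1587269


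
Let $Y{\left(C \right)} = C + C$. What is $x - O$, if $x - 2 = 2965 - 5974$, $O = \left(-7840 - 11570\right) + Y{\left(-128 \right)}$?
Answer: $16659$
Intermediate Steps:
$Y{\left(C \right)} = 2 C$
$O = -19666$ ($O = \left(-7840 - 11570\right) + 2 \left(-128\right) = -19410 - 256 = -19666$)
$x = -3007$ ($x = 2 + \left(2965 - 5974\right) = 2 - 3009 = -3007$)
$x - O = -3007 - -19666 = -3007 + 19666 = 16659$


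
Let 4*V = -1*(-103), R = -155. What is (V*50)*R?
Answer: -399125/2 ≈ -1.9956e+5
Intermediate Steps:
V = 103/4 (V = (-1*(-103))/4 = (¼)*103 = 103/4 ≈ 25.750)
(V*50)*R = ((103/4)*50)*(-155) = (2575/2)*(-155) = -399125/2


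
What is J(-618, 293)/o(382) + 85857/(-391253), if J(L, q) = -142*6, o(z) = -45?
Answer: 109827997/5868795 ≈ 18.714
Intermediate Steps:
J(L, q) = -852
J(-618, 293)/o(382) + 85857/(-391253) = -852/(-45) + 85857/(-391253) = -852*(-1/45) + 85857*(-1/391253) = 284/15 - 85857/391253 = 109827997/5868795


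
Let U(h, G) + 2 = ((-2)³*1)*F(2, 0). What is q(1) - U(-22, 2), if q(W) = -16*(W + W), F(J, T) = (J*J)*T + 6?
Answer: 18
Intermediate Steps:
F(J, T) = 6 + T*J² (F(J, T) = J²*T + 6 = T*J² + 6 = 6 + T*J²)
q(W) = -32*W
U(h, G) = -50 (U(h, G) = -2 + ((-2)³*1)*(6 + 0*2²) = -2 + (-8*1)*(6 + 0*4) = -2 - 8*(6 + 0) = -2 - 8*6 = -2 - 48 = -50)
q(1) - U(-22, 2) = -32*1 - 1*(-50) = -32 + 50 = 18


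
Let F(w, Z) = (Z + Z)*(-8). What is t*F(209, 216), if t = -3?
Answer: 10368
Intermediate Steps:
F(w, Z) = -16*Z (F(w, Z) = (2*Z)*(-8) = -16*Z)
t*F(209, 216) = -(-48)*216 = -3*(-3456) = 10368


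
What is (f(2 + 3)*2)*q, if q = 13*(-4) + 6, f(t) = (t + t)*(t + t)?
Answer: -9200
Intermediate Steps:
f(t) = 4*t² (f(t) = (2*t)*(2*t) = 4*t²)
q = -46 (q = -52 + 6 = -46)
(f(2 + 3)*2)*q = ((4*(2 + 3)²)*2)*(-46) = ((4*5²)*2)*(-46) = ((4*25)*2)*(-46) = (100*2)*(-46) = 200*(-46) = -9200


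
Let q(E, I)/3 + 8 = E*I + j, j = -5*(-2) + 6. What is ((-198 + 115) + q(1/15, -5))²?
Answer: 3600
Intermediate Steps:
j = 16 (j = 10 + 6 = 16)
q(E, I) = 24 + 3*E*I (q(E, I) = -24 + 3*(E*I + 16) = -24 + 3*(16 + E*I) = -24 + (48 + 3*E*I) = 24 + 3*E*I)
((-198 + 115) + q(1/15, -5))² = ((-198 + 115) + (24 + 3*(-5)/15))² = (-83 + (24 + 3*(1/15)*(-5)))² = (-83 + (24 - 1))² = (-83 + 23)² = (-60)² = 3600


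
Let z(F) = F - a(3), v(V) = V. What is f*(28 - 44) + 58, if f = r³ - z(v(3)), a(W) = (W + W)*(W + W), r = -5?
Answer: 1530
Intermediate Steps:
a(W) = 4*W² (a(W) = (2*W)*(2*W) = 4*W²)
z(F) = -36 + F (z(F) = F - 4*3² = F - 4*9 = F - 1*36 = F - 36 = -36 + F)
f = -92 (f = (-5)³ - (-36 + 3) = -125 - 1*(-33) = -125 + 33 = -92)
f*(28 - 44) + 58 = -92*(28 - 44) + 58 = -92*(-16) + 58 = 1472 + 58 = 1530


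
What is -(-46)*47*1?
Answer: 2162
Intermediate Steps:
-(-46)*47*1 = -46*(-47)*1 = 2162*1 = 2162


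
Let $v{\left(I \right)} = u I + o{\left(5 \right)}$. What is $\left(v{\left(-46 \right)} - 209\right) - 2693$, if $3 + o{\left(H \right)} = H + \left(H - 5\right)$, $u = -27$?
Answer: $-1658$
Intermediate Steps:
$o{\left(H \right)} = -8 + 2 H$ ($o{\left(H \right)} = -3 + \left(H + \left(H - 5\right)\right) = -3 + \left(H + \left(-5 + H\right)\right) = -3 + \left(-5 + 2 H\right) = -8 + 2 H$)
$v{\left(I \right)} = 2 - 27 I$ ($v{\left(I \right)} = - 27 I + \left(-8 + 2 \cdot 5\right) = - 27 I + \left(-8 + 10\right) = - 27 I + 2 = 2 - 27 I$)
$\left(v{\left(-46 \right)} - 209\right) - 2693 = \left(\left(2 - -1242\right) - 209\right) - 2693 = \left(\left(2 + 1242\right) - 209\right) - 2693 = \left(1244 - 209\right) - 2693 = 1035 - 2693 = -1658$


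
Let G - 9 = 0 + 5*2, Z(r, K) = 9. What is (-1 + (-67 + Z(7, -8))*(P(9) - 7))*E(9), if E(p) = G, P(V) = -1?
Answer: 8797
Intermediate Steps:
G = 19 (G = 9 + (0 + 5*2) = 9 + (0 + 10) = 9 + 10 = 19)
E(p) = 19
(-1 + (-67 + Z(7, -8))*(P(9) - 7))*E(9) = (-1 + (-67 + 9)*(-1 - 7))*19 = (-1 - 58*(-8))*19 = (-1 + 464)*19 = 463*19 = 8797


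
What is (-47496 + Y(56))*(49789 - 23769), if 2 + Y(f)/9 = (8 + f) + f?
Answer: -1208212680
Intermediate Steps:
Y(f) = 54 + 18*f (Y(f) = -18 + 9*((8 + f) + f) = -18 + 9*(8 + 2*f) = -18 + (72 + 18*f) = 54 + 18*f)
(-47496 + Y(56))*(49789 - 23769) = (-47496 + (54 + 18*56))*(49789 - 23769) = (-47496 + (54 + 1008))*26020 = (-47496 + 1062)*26020 = -46434*26020 = -1208212680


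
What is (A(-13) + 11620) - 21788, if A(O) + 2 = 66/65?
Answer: -660984/65 ≈ -10169.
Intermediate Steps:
A(O) = -64/65 (A(O) = -2 + 66/65 = -64/65)
(A(-13) + 11620) - 21788 = (-64/65 + 11620) - 21788 = 755236/65 - 21788 = -660984/65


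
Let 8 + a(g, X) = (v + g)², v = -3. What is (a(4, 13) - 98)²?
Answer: 11025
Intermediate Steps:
a(g, X) = -8 + (-3 + g)²
(a(4, 13) - 98)² = ((-8 + (-3 + 4)²) - 98)² = ((-8 + 1²) - 98)² = ((-8 + 1) - 98)² = (-7 - 98)² = (-105)² = 11025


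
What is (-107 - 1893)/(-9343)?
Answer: 2000/9343 ≈ 0.21406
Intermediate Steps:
(-107 - 1893)/(-9343) = -2000*(-1/9343) = 2000/9343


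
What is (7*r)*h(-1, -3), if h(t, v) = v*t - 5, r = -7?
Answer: 98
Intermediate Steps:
h(t, v) = -5 + t*v (h(t, v) = t*v - 5 = -5 + t*v)
(7*r)*h(-1, -3) = (7*(-7))*(-5 - 1*(-3)) = -49*(-5 + 3) = -49*(-2) = 98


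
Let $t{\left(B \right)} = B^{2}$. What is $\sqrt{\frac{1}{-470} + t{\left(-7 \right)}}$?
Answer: $\frac{\sqrt{10823630}}{470} \approx 6.9998$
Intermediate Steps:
$\sqrt{\frac{1}{-470} + t{\left(-7 \right)}} = \sqrt{\frac{1}{-470} + \left(-7\right)^{2}} = \sqrt{- \frac{1}{470} + 49} = \sqrt{\frac{23029}{470}} = \frac{\sqrt{10823630}}{470}$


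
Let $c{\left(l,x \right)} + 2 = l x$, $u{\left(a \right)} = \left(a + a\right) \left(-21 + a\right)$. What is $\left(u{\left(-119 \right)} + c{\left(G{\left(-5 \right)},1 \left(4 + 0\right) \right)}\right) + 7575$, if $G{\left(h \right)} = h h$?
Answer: $40993$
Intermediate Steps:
$u{\left(a \right)} = 2 a \left(-21 + a\right)$
$G{\left(h \right)} = h^{2}$
$c{\left(l,x \right)} = -2 + l x$
$\left(u{\left(-119 \right)} + c{\left(G{\left(-5 \right)},1 \left(4 + 0\right) \right)}\right) + 7575 = \left(2 \left(-119\right) \left(-21 - 119\right) - \left(2 - \left(-5\right)^{2} \cdot 1 \left(4 + 0\right)\right)\right) + 7575 = \left(2 \left(-119\right) \left(-140\right) - \left(2 - 25 \cdot 1 \cdot 4\right)\right) + 7575 = \left(33320 + \left(-2 + 25 \cdot 4\right)\right) + 7575 = \left(33320 + \left(-2 + 100\right)\right) + 7575 = \left(33320 + 98\right) + 7575 = 33418 + 7575 = 40993$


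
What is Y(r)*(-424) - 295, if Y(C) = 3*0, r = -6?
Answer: -295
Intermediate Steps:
Y(C) = 0
Y(r)*(-424) - 295 = 0*(-424) - 295 = 0 - 295 = -295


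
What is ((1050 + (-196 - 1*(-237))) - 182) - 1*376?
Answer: 533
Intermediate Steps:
((1050 + (-196 - 1*(-237))) - 182) - 1*376 = ((1050 + (-196 + 237)) - 182) - 376 = ((1050 + 41) - 182) - 376 = (1091 - 182) - 376 = 909 - 376 = 533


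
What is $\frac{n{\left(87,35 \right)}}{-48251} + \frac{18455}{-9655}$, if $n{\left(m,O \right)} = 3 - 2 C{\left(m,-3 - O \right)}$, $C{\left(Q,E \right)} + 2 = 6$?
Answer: $- \frac{178084786}{93172681} \approx -1.9113$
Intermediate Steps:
$C{\left(Q,E \right)} = 4$ ($C{\left(Q,E \right)} = -2 + 6 = 4$)
$n{\left(m,O \right)} = -5$ ($n{\left(m,O \right)} = 3 - 8 = -5$)
$\frac{n{\left(87,35 \right)}}{-48251} + \frac{18455}{-9655} = - \frac{5}{-48251} + \frac{18455}{-9655} = \left(-5\right) \left(- \frac{1}{48251}\right) + 18455 \left(- \frac{1}{9655}\right) = \frac{5}{48251} - \frac{3691}{1931} = - \frac{178084786}{93172681}$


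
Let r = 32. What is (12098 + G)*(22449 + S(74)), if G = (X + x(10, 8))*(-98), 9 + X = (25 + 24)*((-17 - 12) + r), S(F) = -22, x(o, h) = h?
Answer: -49563670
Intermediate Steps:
X = 138 (X = -9 + (25 + 24)*((-17 - 12) + 32) = -9 + 49*(-29 + 32) = -9 + 49*3 = -9 + 147 = 138)
G = -14308 (G = (138 + 8)*(-98) = 146*(-98) = -14308)
(12098 + G)*(22449 + S(74)) = (12098 - 14308)*(22449 - 22) = -2210*22427 = -49563670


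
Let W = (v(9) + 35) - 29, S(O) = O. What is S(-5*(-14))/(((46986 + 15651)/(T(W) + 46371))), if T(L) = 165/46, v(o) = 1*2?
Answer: 24887695/480217 ≈ 51.826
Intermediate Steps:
v(o) = 2
W = 8 (W = (2 + 35) - 29 = 37 - 29 = 8)
T(L) = 165/46 (T(L) = 165*(1/46) = 165/46)
S(-5*(-14))/(((46986 + 15651)/(T(W) + 46371))) = (-5*(-14))/(((46986 + 15651)/(165/46 + 46371))) = 70/((62637/(2133231/46))) = 70/((62637*(46/2133231))) = 70/(960434/711077) = 70*(711077/960434) = 24887695/480217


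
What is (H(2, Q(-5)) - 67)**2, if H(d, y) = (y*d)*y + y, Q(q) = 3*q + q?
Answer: 508369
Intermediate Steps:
Q(q) = 4*q
H(d, y) = y + d*y**2 (H(d, y) = (d*y)*y + y = d*y**2 + y = y + d*y**2)
(H(2, Q(-5)) - 67)**2 = ((4*(-5))*(1 + 2*(4*(-5))) - 67)**2 = (-20*(1 + 2*(-20)) - 67)**2 = (-20*(1 - 40) - 67)**2 = (-20*(-39) - 67)**2 = (780 - 67)**2 = 713**2 = 508369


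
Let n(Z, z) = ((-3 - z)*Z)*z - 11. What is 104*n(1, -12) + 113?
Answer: -12263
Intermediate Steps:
n(Z, z) = -11 + Z*z*(-3 - z) (n(Z, z) = (Z*(-3 - z))*z - 11 = Z*z*(-3 - z) - 11 = -11 + Z*z*(-3 - z))
104*n(1, -12) + 113 = 104*(-11 - 1*1*(-12)² - 3*1*(-12)) + 113 = 104*(-11 - 1*1*144 + 36) + 113 = 104*(-11 - 144 + 36) + 113 = 104*(-119) + 113 = -12376 + 113 = -12263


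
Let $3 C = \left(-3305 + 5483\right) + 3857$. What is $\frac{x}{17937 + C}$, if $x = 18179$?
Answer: $\frac{54537}{59846} \approx 0.91129$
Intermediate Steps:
$C = \frac{6035}{3}$ ($C = \frac{\left(-3305 + 5483\right) + 3857}{3} = \frac{2178 + 3857}{3} = \frac{1}{3} \cdot 6035 = \frac{6035}{3} \approx 2011.7$)
$\frac{x}{17937 + C} = \frac{18179}{17937 + \frac{6035}{3}} = \frac{18179}{\frac{59846}{3}} = 18179 \cdot \frac{3}{59846} = \frac{54537}{59846}$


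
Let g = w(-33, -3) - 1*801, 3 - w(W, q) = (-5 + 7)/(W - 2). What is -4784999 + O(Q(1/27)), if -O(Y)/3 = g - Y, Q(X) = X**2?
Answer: -40676056948/8505 ≈ -4.7826e+6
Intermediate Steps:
w(W, q) = 3 - 2/(-2 + W) (w(W, q) = 3 - (-5 + 7)/(W - 2) = 3 - 2/(-2 + W))
g = -27928/35 (g = (-8 + 3*(-33))/(-2 - 33) - 1*801 = (-8 - 99)/(-35) - 801 = -1/35*(-107) - 801 = 107/35 - 801 = -27928/35 ≈ -797.94)
O(Y) = 83784/35 + 3*Y (O(Y) = -3*(-27928/35 - Y) = 83784/35 + 3*Y)
-4784999 + O(Q(1/27)) = -4784999 + (83784/35 + 3*(1/27)**2) = -4784999 + (83784/35 + 3*(1/729)) = -4784999 + (83784/35 + 1/243) = -4784999 + 20359547/8505 = -40676056948/8505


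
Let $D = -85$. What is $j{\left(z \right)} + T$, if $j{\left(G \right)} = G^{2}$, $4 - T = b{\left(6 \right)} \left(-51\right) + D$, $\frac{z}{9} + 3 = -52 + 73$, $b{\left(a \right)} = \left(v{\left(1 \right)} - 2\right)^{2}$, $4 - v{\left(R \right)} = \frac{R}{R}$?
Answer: $26384$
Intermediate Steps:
$v{\left(R \right)} = 3$ ($v{\left(R \right)} = 4 - \frac{R}{R} = 4 - 1 = 3$)
$b{\left(a \right)} = 1$ ($b{\left(a \right)} = \left(3 - 2\right)^{2} = 1^{2} = 1$)
$z = 162$ ($z = -27 + 9 \left(-52 + 73\right) = -27 + 9 \cdot 21 = -27 + 189 = 162$)
$T = 140$ ($T = 4 - \left(1 \left(-51\right) - 85\right) = 4 - \left(-51 - 85\right) = 4 - -136 = 4 + 136 = 140$)
$j{\left(z \right)} + T = 162^{2} + 140 = 26244 + 140 = 26384$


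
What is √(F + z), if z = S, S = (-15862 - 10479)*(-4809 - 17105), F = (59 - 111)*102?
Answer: √577231370 ≈ 24026.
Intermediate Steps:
F = -5304 (F = -52*102 = -5304)
S = 577236674 (S = -26341*(-21914) = 577236674)
z = 577236674
√(F + z) = √(-5304 + 577236674) = √577231370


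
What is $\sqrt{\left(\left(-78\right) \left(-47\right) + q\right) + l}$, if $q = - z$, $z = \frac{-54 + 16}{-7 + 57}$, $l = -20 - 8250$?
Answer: $\frac{i \sqrt{115081}}{5} \approx 67.847 i$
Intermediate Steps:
$l = -8270$ ($l = -20 - 8250 = -8270$)
$z = - \frac{19}{25}$ ($z = - \frac{38}{50} = \left(-38\right) \frac{1}{50} = - \frac{19}{25} \approx -0.76$)
$q = \frac{19}{25}$ ($q = \left(-1\right) \left(- \frac{19}{25}\right) = \frac{19}{25} \approx 0.76$)
$\sqrt{\left(\left(-78\right) \left(-47\right) + q\right) + l} = \sqrt{\left(\left(-78\right) \left(-47\right) + \frac{19}{25}\right) - 8270} = \sqrt{\left(3666 + \frac{19}{25}\right) - 8270} = \sqrt{\frac{91669}{25} - 8270} = \sqrt{- \frac{115081}{25}} = \frac{i \sqrt{115081}}{5}$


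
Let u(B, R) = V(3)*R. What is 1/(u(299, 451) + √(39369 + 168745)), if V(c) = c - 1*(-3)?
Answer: 1353/3557161 - √208114/7114322 ≈ 0.00031624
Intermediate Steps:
V(c) = 3 + c (V(c) = c + 3 = 3 + c)
u(B, R) = 6*R (u(B, R) = (3 + 3)*R = 6*R)
1/(u(299, 451) + √(39369 + 168745)) = 1/(6*451 + √(39369 + 168745)) = 1/(2706 + √208114)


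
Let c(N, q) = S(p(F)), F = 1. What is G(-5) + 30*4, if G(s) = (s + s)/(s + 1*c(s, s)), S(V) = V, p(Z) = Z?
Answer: 245/2 ≈ 122.50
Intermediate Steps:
c(N, q) = 1
G(s) = 2*s/(1 + s) (G(s) = (s + s)/(s + 1*1) = (2*s)/(s + 1) = (2*s)/(1 + s) = 2*s/(1 + s))
G(-5) + 30*4 = 2*(-5)/(1 - 5) + 30*4 = 2*(-5)/(-4) + 120 = 2*(-5)*(-¼) + 120 = 5/2 + 120 = 245/2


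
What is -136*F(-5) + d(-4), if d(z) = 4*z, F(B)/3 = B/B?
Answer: -424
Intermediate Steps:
F(B) = 3 (F(B) = 3*(B/B) = 3*1 = 3)
-136*F(-5) + d(-4) = -136*3 + 4*(-4) = -408 - 16 = -424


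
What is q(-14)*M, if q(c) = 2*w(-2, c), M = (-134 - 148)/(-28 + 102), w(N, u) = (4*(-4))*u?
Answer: -63168/37 ≈ -1707.2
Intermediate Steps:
w(N, u) = -16*u
M = -141/37 (M = -282/74 = -282*1/74 = -141/37 ≈ -3.8108)
q(c) = -32*c (q(c) = 2*(-16*c) = -32*c)
q(-14)*M = -32*(-14)*(-141/37) = 448*(-141/37) = -63168/37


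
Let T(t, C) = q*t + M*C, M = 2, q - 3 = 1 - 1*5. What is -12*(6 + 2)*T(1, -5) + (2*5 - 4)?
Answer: 1062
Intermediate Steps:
q = -1 (q = 3 + (1 - 1*5) = 3 + (1 - 5) = 3 - 4 = -1)
T(t, C) = -t + 2*C
-12*(6 + 2)*T(1, -5) + (2*5 - 4) = -12*(6 + 2)*(-1*1 + 2*(-5)) + (2*5 - 4) = -96*(-1 - 10) + (10 - 4) = -96*(-11) + 6 = -12*(-88) + 6 = 1056 + 6 = 1062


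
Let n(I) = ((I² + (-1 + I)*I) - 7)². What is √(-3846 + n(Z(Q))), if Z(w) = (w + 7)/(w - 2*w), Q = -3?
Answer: I*√309677/9 ≈ 61.832*I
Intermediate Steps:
Z(w) = -(7 + w)/w (Z(w) = (7 + w)/((-w)) = (7 + w)*(-1/w) = -(7 + w)/w)
n(I) = (-7 + I² + I*(-1 + I))² (n(I) = ((I² + I*(-1 + I)) - 7)² = (-7 + I² + I*(-1 + I))²)
√(-3846 + n(Z(Q))) = √(-3846 + (7 + (-7 - 1*(-3))/(-3) - 2*(-7 - 1*(-3))²/9)²) = √(-3846 + (7 - (-7 + 3)/3 - 2*(-7 + 3)²/9)²) = √(-3846 + (7 - ⅓*(-4) - 2*(-⅓*(-4))²)²) = √(-3846 + (7 + 4/3 - 2*(4/3)²)²) = √(-3846 + (7 + 4/3 - 2*16/9)²) = √(-3846 + (7 + 4/3 - 32/9)²) = √(-3846 + (43/9)²) = √(-3846 + 1849/81) = √(-309677/81) = I*√309677/9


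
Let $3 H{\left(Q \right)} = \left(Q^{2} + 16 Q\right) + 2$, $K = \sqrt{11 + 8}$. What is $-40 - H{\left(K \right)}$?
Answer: $-47 - \frac{16 \sqrt{19}}{3} \approx -70.247$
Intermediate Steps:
$K = \sqrt{19} \approx 4.3589$
$H{\left(Q \right)} = \frac{2}{3} + \frac{Q^{2}}{3} + \frac{16 Q}{3}$ ($H{\left(Q \right)} = \frac{\left(Q^{2} + 16 Q\right) + 2}{3} = \frac{2 + Q^{2} + 16 Q}{3} = \frac{2}{3} + \frac{Q^{2}}{3} + \frac{16 Q}{3}$)
$-40 - H{\left(K \right)} = -40 - \left(\frac{2}{3} + \frac{\left(\sqrt{19}\right)^{2}}{3} + \frac{16 \sqrt{19}}{3}\right) = -40 - \left(\frac{2}{3} + \frac{1}{3} \cdot 19 + \frac{16 \sqrt{19}}{3}\right) = -40 - \left(\frac{2}{3} + \frac{19}{3} + \frac{16 \sqrt{19}}{3}\right) = -40 - \left(7 + \frac{16 \sqrt{19}}{3}\right) = -47 - \frac{16 \sqrt{19}}{3}$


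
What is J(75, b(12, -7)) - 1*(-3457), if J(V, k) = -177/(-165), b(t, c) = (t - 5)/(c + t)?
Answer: 190194/55 ≈ 3458.1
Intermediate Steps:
b(t, c) = (-5 + t)/(c + t)
J(V, k) = 59/55 (J(V, k) = -177*(-1/165) = 59/55)
J(75, b(12, -7)) - 1*(-3457) = 59/55 - 1*(-3457) = 59/55 + 3457 = 190194/55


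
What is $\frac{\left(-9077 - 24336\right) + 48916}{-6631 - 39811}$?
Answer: $- \frac{15503}{46442} \approx -0.33381$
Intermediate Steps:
$\frac{\left(-9077 - 24336\right) + 48916}{-6631 - 39811} = \frac{\left(-9077 - 24336\right) + 48916}{-46442} = \left(-33413 + 48916\right) \left(- \frac{1}{46442}\right) = 15503 \left(- \frac{1}{46442}\right) = - \frac{15503}{46442}$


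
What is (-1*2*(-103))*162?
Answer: 33372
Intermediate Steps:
(-1*2*(-103))*162 = -2*(-103)*162 = 206*162 = 33372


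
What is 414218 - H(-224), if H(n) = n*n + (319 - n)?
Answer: 363499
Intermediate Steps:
H(n) = 319 + n² - n (H(n) = n² + (319 - n) = 319 + n² - n)
414218 - H(-224) = 414218 - (319 + (-224)² - 1*(-224)) = 414218 - (319 + 50176 + 224) = 414218 - 1*50719 = 414218 - 50719 = 363499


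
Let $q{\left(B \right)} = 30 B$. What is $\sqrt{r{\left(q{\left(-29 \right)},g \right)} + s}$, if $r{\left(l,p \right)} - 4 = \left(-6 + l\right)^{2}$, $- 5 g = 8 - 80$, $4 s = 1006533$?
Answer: $\frac{\sqrt{4076053}}{2} \approx 1009.5$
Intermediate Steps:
$s = \frac{1006533}{4}$ ($s = \frac{1}{4} \cdot 1006533 = \frac{1006533}{4} \approx 2.5163 \cdot 10^{5}$)
$g = \frac{72}{5}$ ($g = - \frac{8 - 80}{5} = \left(- \frac{1}{5}\right) \left(-72\right) = \frac{72}{5} \approx 14.4$)
$r{\left(l,p \right)} = 4 + \left(-6 + l\right)^{2}$
$\sqrt{r{\left(q{\left(-29 \right)},g \right)} + s} = \sqrt{\left(4 + \left(-6 + 30 \left(-29\right)\right)^{2}\right) + \frac{1006533}{4}} = \sqrt{\left(4 + \left(-6 - 870\right)^{2}\right) + \frac{1006533}{4}} = \sqrt{\left(4 + \left(-876\right)^{2}\right) + \frac{1006533}{4}} = \sqrt{\left(4 + 767376\right) + \frac{1006533}{4}} = \sqrt{767380 + \frac{1006533}{4}} = \sqrt{\frac{4076053}{4}} = \frac{\sqrt{4076053}}{2}$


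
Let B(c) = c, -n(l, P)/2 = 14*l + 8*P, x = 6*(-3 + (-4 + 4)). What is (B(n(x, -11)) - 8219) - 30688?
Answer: -38227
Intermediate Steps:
x = -18 (x = 6*(-3 + 0) = 6*(-3) = -18)
n(l, P) = -28*l - 16*P (n(l, P) = -2*(14*l + 8*P) = -2*(8*P + 14*l) = -28*l - 16*P)
(B(n(x, -11)) - 8219) - 30688 = ((-28*(-18) - 16*(-11)) - 8219) - 30688 = ((504 + 176) - 8219) - 30688 = (680 - 8219) - 30688 = -7539 - 30688 = -38227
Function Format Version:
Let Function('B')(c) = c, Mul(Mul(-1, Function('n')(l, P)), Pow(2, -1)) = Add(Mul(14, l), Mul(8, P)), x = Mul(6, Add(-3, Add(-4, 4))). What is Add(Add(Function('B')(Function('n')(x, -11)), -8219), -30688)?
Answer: -38227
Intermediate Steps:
x = -18 (x = Mul(6, Add(-3, 0)) = Mul(6, -3) = -18)
Function('n')(l, P) = Add(Mul(-28, l), Mul(-16, P)) (Function('n')(l, P) = Mul(-2, Add(Mul(14, l), Mul(8, P))) = Mul(-2, Add(Mul(8, P), Mul(14, l))) = Add(Mul(-28, l), Mul(-16, P)))
Add(Add(Function('B')(Function('n')(x, -11)), -8219), -30688) = Add(Add(Add(Mul(-28, -18), Mul(-16, -11)), -8219), -30688) = Add(Add(Add(504, 176), -8219), -30688) = Add(Add(680, -8219), -30688) = Add(-7539, -30688) = -38227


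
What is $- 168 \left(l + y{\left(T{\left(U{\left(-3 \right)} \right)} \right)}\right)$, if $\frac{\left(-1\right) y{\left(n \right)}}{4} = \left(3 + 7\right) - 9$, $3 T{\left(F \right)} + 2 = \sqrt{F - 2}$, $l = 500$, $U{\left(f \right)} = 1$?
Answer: $-83328$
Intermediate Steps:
$T{\left(F \right)} = - \frac{2}{3} + \frac{\sqrt{-2 + F}}{3}$ ($T{\left(F \right)} = - \frac{2}{3} + \frac{\sqrt{F - 2}}{3} = - \frac{2}{3} + \frac{\sqrt{-2 + F}}{3}$)
$y{\left(n \right)} = -4$ ($y{\left(n \right)} = - 4 \left(\left(3 + 7\right) - 9\right) = - 4 \left(10 - 9\right) = \left(-4\right) 1 = -4$)
$- 168 \left(l + y{\left(T{\left(U{\left(-3 \right)} \right)} \right)}\right) = - 168 \left(500 - 4\right) = \left(-168\right) 496 = -83328$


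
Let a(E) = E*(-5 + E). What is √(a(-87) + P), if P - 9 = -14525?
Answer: 4*I*√407 ≈ 80.697*I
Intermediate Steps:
P = -14516 (P = 9 - 14525 = -14516)
√(a(-87) + P) = √(-87*(-5 - 87) - 14516) = √(-87*(-92) - 14516) = √(8004 - 14516) = √(-6512) = 4*I*√407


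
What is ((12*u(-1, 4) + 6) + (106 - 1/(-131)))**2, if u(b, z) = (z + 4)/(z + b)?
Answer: 355888225/17161 ≈ 20738.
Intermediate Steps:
u(b, z) = (4 + z)/(b + z)
((12*u(-1, 4) + 6) + (106 - 1/(-131)))**2 = ((12*((4 + 4)/(-1 + 4)) + 6) + (106 - 1/(-131)))**2 = ((12*(8/3) + 6) + (106 - 1*(-1/131)))**2 = ((12*((1/3)*8) + 6) + (106 + 1/131))**2 = ((12*(8/3) + 6) + 13887/131)**2 = ((32 + 6) + 13887/131)**2 = (38 + 13887/131)**2 = (18865/131)**2 = 355888225/17161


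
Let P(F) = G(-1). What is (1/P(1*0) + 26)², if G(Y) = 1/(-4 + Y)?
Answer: 441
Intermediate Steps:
P(F) = -⅕ (P(F) = 1/(-4 - 1) = 1/(-5) = -⅕)
(1/P(1*0) + 26)² = (1/(-⅕) + 26)² = (-5 + 26)² = 21² = 441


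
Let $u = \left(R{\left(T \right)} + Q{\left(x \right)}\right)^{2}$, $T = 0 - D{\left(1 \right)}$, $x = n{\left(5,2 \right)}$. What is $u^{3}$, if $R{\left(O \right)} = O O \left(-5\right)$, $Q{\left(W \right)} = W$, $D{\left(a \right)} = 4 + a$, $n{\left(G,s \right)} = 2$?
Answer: $3462825991689$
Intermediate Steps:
$x = 2$
$T = -5$ ($T = 0 - \left(4 + 1\right) = 0 - 5 = -5$)
$R{\left(O \right)} = - 5 O^{2}$ ($R{\left(O \right)} = O^{2} \left(-5\right) = - 5 O^{2}$)
$u = 15129$ ($u = \left(- 5 \left(-5\right)^{2} + 2\right)^{2} = \left(\left(-5\right) 25 + 2\right)^{2} = \left(-125 + 2\right)^{2} = \left(-123\right)^{2} = 15129$)
$u^{3} = 15129^{3} = 3462825991689$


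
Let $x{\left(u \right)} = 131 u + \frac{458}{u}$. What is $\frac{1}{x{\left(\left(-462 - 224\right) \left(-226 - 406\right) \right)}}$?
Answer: $\frac{216776}{12311860554341} \approx 1.7607 \cdot 10^{-8}$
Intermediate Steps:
$\frac{1}{x{\left(\left(-462 - 224\right) \left(-226 - 406\right) \right)}} = \frac{1}{131 \left(-462 - 224\right) \left(-226 - 406\right) + \frac{458}{\left(-462 - 224\right) \left(-226 - 406\right)}} = \frac{1}{131 \left(\left(-686\right) \left(-632\right)\right) + \frac{458}{\left(-686\right) \left(-632\right)}} = \frac{1}{131 \cdot 433552 + \frac{458}{433552}} = \frac{1}{56795312 + 458 \cdot \frac{1}{433552}} = \frac{1}{56795312 + \frac{229}{216776}} = \frac{1}{\frac{12311860554341}{216776}} = \frac{216776}{12311860554341}$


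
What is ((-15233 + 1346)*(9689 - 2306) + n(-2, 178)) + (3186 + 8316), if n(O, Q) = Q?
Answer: -102516041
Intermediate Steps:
((-15233 + 1346)*(9689 - 2306) + n(-2, 178)) + (3186 + 8316) = ((-15233 + 1346)*(9689 - 2306) + 178) + (3186 + 8316) = (-13887*7383 + 178) + 11502 = (-102527721 + 178) + 11502 = -102527543 + 11502 = -102516041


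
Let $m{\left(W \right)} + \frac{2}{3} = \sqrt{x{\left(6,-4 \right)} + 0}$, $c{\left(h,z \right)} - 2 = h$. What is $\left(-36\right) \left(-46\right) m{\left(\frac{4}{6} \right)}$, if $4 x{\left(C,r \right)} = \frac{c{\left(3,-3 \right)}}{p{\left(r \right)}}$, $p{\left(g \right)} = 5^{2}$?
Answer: $-1104 + \frac{828 \sqrt{5}}{5} \approx -733.71$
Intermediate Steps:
$c{\left(h,z \right)} = 2 + h$
$p{\left(g \right)} = 25$
$x{\left(C,r \right)} = \frac{1}{20}$ ($x{\left(C,r \right)} = \frac{\left(2 + 3\right) \frac{1}{25}}{4} = \frac{5 \cdot \frac{1}{25}}{4} = \frac{1}{4} \cdot \frac{1}{5} = \frac{1}{20}$)
$m{\left(W \right)} = - \frac{2}{3} + \frac{\sqrt{5}}{10}$ ($m{\left(W \right)} = - \frac{2}{3} + \sqrt{\frac{1}{20} + 0} = - \frac{2}{3} + \sqrt{\frac{1}{20}} = - \frac{2}{3} + \frac{\sqrt{5}}{10}$)
$\left(-36\right) \left(-46\right) m{\left(\frac{4}{6} \right)} = \left(-36\right) \left(-46\right) \left(- \frac{2}{3} + \frac{\sqrt{5}}{10}\right) = 1656 \left(- \frac{2}{3} + \frac{\sqrt{5}}{10}\right) = -1104 + \frac{828 \sqrt{5}}{5}$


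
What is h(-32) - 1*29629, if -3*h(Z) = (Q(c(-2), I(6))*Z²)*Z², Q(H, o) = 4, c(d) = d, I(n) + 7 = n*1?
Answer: -4283191/3 ≈ -1.4277e+6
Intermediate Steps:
I(n) = -7 + n (I(n) = -7 + n*1 = -7 + n)
h(Z) = -4*Z⁴/3 (h(Z) = -4*Z²*Z²/3 = -4*Z⁴/3)
h(-32) - 1*29629 = -4/3*(-32)⁴ - 1*29629 = -4/3*1048576 - 29629 = -4194304/3 - 29629 = -4283191/3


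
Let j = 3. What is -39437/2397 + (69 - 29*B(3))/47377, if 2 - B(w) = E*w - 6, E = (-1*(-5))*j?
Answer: -1865669375/113562669 ≈ -16.429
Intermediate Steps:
E = 15 (E = -1*(-5)*3 = 5*3 = 15)
B(w) = 8 - 15*w (B(w) = 2 - (15*w - 6) = 2 - (-6 + 15*w) = 2 + (6 - 15*w) = 8 - 15*w)
-39437/2397 + (69 - 29*B(3))/47377 = -39437/2397 + (69 - 29*(8 - 15*3))/47377 = -39437*1/2397 + (69 - 29*(8 - 45))*(1/47377) = -39437/2397 + (69 - 29*(-37))*(1/47377) = -39437/2397 + (69 + 1073)*(1/47377) = -39437/2397 + 1142*(1/47377) = -39437/2397 + 1142/47377 = -1865669375/113562669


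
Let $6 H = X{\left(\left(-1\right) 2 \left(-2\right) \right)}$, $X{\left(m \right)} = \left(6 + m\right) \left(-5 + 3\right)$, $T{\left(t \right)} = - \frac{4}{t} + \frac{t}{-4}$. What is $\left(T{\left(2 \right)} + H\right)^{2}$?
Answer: $\frac{1225}{36} \approx 34.028$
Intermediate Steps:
$T{\left(t \right)} = - \frac{4}{t} - \frac{t}{4}$ ($T{\left(t \right)} = - \frac{4}{t} + t \left(- \frac{1}{4}\right) = - \frac{4}{t} - \frac{t}{4}$)
$X{\left(m \right)} = -12 - 2 m$ ($X{\left(m \right)} = \left(6 + m\right) \left(-2\right) = -12 - 2 m$)
$H = - \frac{10}{3}$ ($H = \frac{-12 - 2 \left(-1\right) 2 \left(-2\right)}{6} = \frac{-12 - 2 \left(\left(-2\right) \left(-2\right)\right)}{6} = \frac{-12 - 8}{6} = \frac{1}{6} \left(-20\right) = - \frac{10}{3} \approx -3.3333$)
$\left(T{\left(2 \right)} + H\right)^{2} = \left(\left(- \frac{4}{2} - \frac{1}{2}\right) - \frac{10}{3}\right)^{2} = \left(\left(\left(-4\right) \frac{1}{2} - \frac{1}{2}\right) - \frac{10}{3}\right)^{2} = \left(\left(-2 - \frac{1}{2}\right) - \frac{10}{3}\right)^{2} = \left(- \frac{5}{2} - \frac{10}{3}\right)^{2} = \left(- \frac{35}{6}\right)^{2} = \frac{1225}{36}$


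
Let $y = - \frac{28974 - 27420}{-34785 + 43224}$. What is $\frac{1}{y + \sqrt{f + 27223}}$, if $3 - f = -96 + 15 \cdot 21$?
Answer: $\frac{1457134}{213705285459} + \frac{7912969 \sqrt{27007}}{213705285459} \approx 0.0060918$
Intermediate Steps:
$f = -216$ ($f = 3 - \left(-96 + 15 \cdot 21\right) = 3 - \left(-96 + 315\right) = 3 - 219 = -216$)
$y = - \frac{518}{2813}$ ($y = - \frac{1554}{8439} = \left(-1\right) \frac{518}{2813} = - \frac{518}{2813} \approx -0.18414$)
$\frac{1}{y + \sqrt{f + 27223}} = \frac{1}{- \frac{518}{2813} + \sqrt{-216 + 27223}} = \frac{1}{- \frac{518}{2813} + \sqrt{27007}}$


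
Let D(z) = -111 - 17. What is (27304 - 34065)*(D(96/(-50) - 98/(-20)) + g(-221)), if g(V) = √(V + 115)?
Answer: 865408 - 6761*I*√106 ≈ 8.6541e+5 - 69609.0*I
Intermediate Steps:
g(V) = √(115 + V)
D(z) = -128
(27304 - 34065)*(D(96/(-50) - 98/(-20)) + g(-221)) = (27304 - 34065)*(-128 + √(115 - 221)) = -6761*(-128 + √(-106)) = -6761*(-128 + I*√106) = 865408 - 6761*I*√106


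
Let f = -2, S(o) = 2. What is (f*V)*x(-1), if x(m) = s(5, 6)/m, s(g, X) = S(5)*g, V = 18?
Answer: 360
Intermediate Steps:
s(g, X) = 2*g
x(m) = 10/m (x(m) = (2*5)/m = 10/m)
(f*V)*x(-1) = (-2*18)*(10/(-1)) = -360*(-1) = -36*(-10) = 360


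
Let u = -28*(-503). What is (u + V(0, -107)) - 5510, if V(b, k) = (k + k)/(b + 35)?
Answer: 299876/35 ≈ 8567.9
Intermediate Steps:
V(b, k) = 2*k/(35 + b) (V(b, k) = (2*k)/(35 + b) = 2*k/(35 + b))
u = 14084
(u + V(0, -107)) - 5510 = (14084 + 2*(-107)/(35 + 0)) - 5510 = (14084 + 2*(-107)/35) - 5510 = (14084 + 2*(-107)*(1/35)) - 5510 = (14084 - 214/35) - 5510 = 492726/35 - 5510 = 299876/35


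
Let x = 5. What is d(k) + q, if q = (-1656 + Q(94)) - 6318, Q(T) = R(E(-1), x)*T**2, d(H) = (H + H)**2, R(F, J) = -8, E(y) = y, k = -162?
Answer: 26314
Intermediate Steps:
d(H) = 4*H**2 (d(H) = (2*H)**2 = 4*H**2)
Q(T) = -8*T**2
q = -78662 (q = (-1656 - 8*94**2) - 6318 = (-1656 - 8*8836) - 6318 = (-1656 - 70688) - 6318 = -72344 - 6318 = -78662)
d(k) + q = 4*(-162)**2 - 78662 = 4*26244 - 78662 = 104976 - 78662 = 26314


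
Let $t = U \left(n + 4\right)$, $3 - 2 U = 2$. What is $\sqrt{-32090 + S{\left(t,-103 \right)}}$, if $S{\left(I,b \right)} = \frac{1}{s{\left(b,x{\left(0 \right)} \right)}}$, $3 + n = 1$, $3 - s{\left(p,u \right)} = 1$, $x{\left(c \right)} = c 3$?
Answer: $\frac{3 i \sqrt{14262}}{2} \approx 179.14 i$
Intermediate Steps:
$U = \frac{1}{2}$ ($U = \frac{3}{2} - 1 = \frac{1}{2} \approx 0.5$)
$x{\left(c \right)} = 3 c$
$s{\left(p,u \right)} = 2$ ($s{\left(p,u \right)} = 3 - 1 = 2$)
$n = -2$ ($n = -3 + 1 = -2$)
$t = 1$ ($t = \frac{-2 + 4}{2} = \frac{1}{2} \cdot 2 = 1$)
$S{\left(I,b \right)} = \frac{1}{2}$
$\sqrt{-32090 + S{\left(t,-103 \right)}} = \sqrt{-32090 + \frac{1}{2}} = \sqrt{- \frac{64179}{2}} = \frac{3 i \sqrt{14262}}{2}$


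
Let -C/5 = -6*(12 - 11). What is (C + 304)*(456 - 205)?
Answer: 83834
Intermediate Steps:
C = 30 (C = -(-30)*(12 - 11) = -(-30) = -5*(-6) = 30)
(C + 304)*(456 - 205) = (30 + 304)*(456 - 205) = 334*251 = 83834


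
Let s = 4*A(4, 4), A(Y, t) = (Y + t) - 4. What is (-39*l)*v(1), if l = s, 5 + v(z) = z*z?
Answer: 2496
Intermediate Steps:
A(Y, t) = -4 + Y + t
v(z) = -5 + z² (v(z) = -5 + z*z = -5 + z²)
s = 16 (s = 4*(-4 + 4 + 4) = 4*4 = 16)
l = 16
(-39*l)*v(1) = (-39*16)*(-5 + 1²) = -624*(-5 + 1) = -624*(-4) = 2496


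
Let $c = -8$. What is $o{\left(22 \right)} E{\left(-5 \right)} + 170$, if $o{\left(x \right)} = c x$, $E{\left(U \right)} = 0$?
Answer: $170$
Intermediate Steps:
$o{\left(x \right)} = - 8 x$
$o{\left(22 \right)} E{\left(-5 \right)} + 170 = \left(-8\right) 22 \cdot 0 + 170 = \left(-176\right) 0 + 170 = 0 + 170 = 170$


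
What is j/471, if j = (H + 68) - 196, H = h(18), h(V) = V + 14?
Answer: -32/157 ≈ -0.20382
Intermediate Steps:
h(V) = 14 + V
H = 32 (H = 14 + 18 = 32)
j = -96 (j = (32 + 68) - 196 = 100 - 196 = -96)
j/471 = -96/471 = -96*1/471 = -32/157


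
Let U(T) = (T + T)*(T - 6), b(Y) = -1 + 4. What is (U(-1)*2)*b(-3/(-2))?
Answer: 84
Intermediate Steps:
b(Y) = 3
U(T) = 2*T*(-6 + T) (U(T) = (2*T)*(-6 + T) = 2*T*(-6 + T))
(U(-1)*2)*b(-3/(-2)) = ((2*(-1)*(-6 - 1))*2)*3 = ((2*(-1)*(-7))*2)*3 = (14*2)*3 = 28*3 = 84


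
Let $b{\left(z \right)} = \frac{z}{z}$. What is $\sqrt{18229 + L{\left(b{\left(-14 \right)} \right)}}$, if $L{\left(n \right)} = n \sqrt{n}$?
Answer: $\sqrt{18230} \approx 135.02$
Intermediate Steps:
$b{\left(z \right)} = 1$
$L{\left(n \right)} = n^{\frac{3}{2}}$
$\sqrt{18229 + L{\left(b{\left(-14 \right)} \right)}} = \sqrt{18229 + 1^{\frac{3}{2}}} = \sqrt{18229 + 1} = \sqrt{18230}$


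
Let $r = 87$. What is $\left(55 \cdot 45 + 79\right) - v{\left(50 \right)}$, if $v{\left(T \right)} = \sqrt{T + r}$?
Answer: $2554 - \sqrt{137} \approx 2542.3$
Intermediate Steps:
$v{\left(T \right)} = \sqrt{87 + T}$ ($v{\left(T \right)} = \sqrt{T + 87} = \sqrt{87 + T}$)
$\left(55 \cdot 45 + 79\right) - v{\left(50 \right)} = \left(55 \cdot 45 + 79\right) - \sqrt{87 + 50} = \left(2475 + 79\right) - \sqrt{137} = 2554 - \sqrt{137}$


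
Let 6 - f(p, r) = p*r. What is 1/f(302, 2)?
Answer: -1/598 ≈ -0.0016722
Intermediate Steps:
f(p, r) = 6 - p*r
1/f(302, 2) = 1/(6 - 1*302*2) = 1/(6 - 604) = 1/(-598) = -1/598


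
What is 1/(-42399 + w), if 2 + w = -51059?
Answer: -1/93460 ≈ -1.0700e-5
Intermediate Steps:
w = -51061 (w = -2 - 51059 = -51061)
1/(-42399 + w) = 1/(-42399 - 51061) = 1/(-93460) = -1/93460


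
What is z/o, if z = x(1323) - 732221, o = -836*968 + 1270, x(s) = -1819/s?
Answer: 484365101/534477447 ≈ 0.90624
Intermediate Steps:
o = -807978 (o = -809248 + 1270 = -807978)
z = -968730202/1323 (z = -1819/1323 - 732221 = -968730202/1323 ≈ -7.3222e+5)
z/o = -968730202/1323/(-807978) = -968730202/1323*(-1/807978) = 484365101/534477447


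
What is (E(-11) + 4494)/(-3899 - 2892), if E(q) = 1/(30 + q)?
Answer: -85387/129029 ≈ -0.66177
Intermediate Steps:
(E(-11) + 4494)/(-3899 - 2892) = (1/(30 - 11) + 4494)/(-3899 - 2892) = (1/19 + 4494)/(-6791) = (1/19 + 4494)*(-1/6791) = (85387/19)*(-1/6791) = -85387/129029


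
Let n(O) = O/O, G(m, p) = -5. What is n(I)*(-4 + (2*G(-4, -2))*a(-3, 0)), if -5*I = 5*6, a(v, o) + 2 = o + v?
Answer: 46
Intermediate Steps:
a(v, o) = -2 + o + v (a(v, o) = -2 + (o + v) = -2 + o + v)
I = -6 ≈ -6.0000
n(O) = 1
n(I)*(-4 + (2*G(-4, -2))*a(-3, 0)) = 1*(-4 + (2*(-5))*(-2 + 0 - 3)) = 1*(-4 - 10*(-5)) = 1*(-4 + 50) = 1*46 = 46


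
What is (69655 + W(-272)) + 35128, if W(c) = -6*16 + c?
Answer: 104415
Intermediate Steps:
W(c) = -96 + c
(69655 + W(-272)) + 35128 = (69655 + (-96 - 272)) + 35128 = (69655 - 368) + 35128 = 69287 + 35128 = 104415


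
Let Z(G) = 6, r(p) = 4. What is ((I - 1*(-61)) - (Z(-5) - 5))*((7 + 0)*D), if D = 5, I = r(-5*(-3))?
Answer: 2240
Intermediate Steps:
I = 4
((I - 1*(-61)) - (Z(-5) - 5))*((7 + 0)*D) = ((4 - 1*(-61)) - (6 - 5))*((7 + 0)*5) = ((4 + 61) - 1*1)*(7*5) = (65 - 1)*35 = 64*35 = 2240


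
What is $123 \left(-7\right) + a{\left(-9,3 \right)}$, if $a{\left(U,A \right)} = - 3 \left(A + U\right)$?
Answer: $-843$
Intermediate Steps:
$a{\left(U,A \right)} = - 3 A - 3 U$
$123 \left(-7\right) + a{\left(-9,3 \right)} = 123 \left(-7\right) - -18 = -861 + \left(-9 + 27\right) = -861 + 18 = -843$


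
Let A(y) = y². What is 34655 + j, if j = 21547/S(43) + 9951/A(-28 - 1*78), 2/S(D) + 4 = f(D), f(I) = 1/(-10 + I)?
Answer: -3007700503/370788 ≈ -8111.6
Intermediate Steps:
S(D) = 2/(-4 + 1/(-10 + D))
j = -15857358643/370788 (j = 21547/((2*(10 - 1*43)/(-41 + 4*43))) + 9951/((-28 - 1*78)²) = 21547/((2*(10 - 43)/(-41 + 172))) + 9951/((-28 - 78)²) = 21547/((2*(-33)/131)) + 9951/((-106)²) = 21547/((2*(1/131)*(-33))) + 9951/11236 = 21547/(-66/131) + 9951*(1/11236) = 21547*(-131/66) + 9951/11236 = -2822657/66 + 9951/11236 = -15857358643/370788 ≈ -42767.)
34655 + j = 34655 - 15857358643/370788 = -3007700503/370788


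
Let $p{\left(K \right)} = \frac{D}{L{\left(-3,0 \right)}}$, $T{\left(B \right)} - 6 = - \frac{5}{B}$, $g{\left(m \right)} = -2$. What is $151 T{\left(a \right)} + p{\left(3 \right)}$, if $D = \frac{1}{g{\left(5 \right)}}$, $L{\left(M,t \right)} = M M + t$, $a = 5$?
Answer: $\frac{13589}{18} \approx 754.94$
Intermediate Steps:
$T{\left(B \right)} = 6 - \frac{5}{B}$
$L{\left(M,t \right)} = t + M^{2}$ ($L{\left(M,t \right)} = M^{2} + t = t + M^{2}$)
$D = - \frac{1}{2}$ ($D = \frac{1}{-2} = - \frac{1}{2} \approx -0.5$)
$p{\left(K \right)} = - \frac{1}{18}$ ($p{\left(K \right)} = - \frac{1}{2 \left(0 + \left(-3\right)^{2}\right)} = - \frac{1}{2 \left(0 + 9\right)} = - \frac{1}{2 \cdot 9} = \left(- \frac{1}{2}\right) \frac{1}{9} = - \frac{1}{18}$)
$151 T{\left(a \right)} + p{\left(3 \right)} = 151 \left(6 - \frac{5}{5}\right) - \frac{1}{18} = 151 \left(6 - 1\right) - \frac{1}{18} = 151 \cdot 5 - \frac{1}{18} = 755 - \frac{1}{18} = \frac{13589}{18}$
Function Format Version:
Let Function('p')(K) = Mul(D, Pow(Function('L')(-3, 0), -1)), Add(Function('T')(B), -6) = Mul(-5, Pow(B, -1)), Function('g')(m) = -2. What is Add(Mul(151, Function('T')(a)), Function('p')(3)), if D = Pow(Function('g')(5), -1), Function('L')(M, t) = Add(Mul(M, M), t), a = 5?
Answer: Rational(13589, 18) ≈ 754.94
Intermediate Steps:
Function('T')(B) = Add(6, Mul(-5, Pow(B, -1)))
Function('L')(M, t) = Add(t, Pow(M, 2)) (Function('L')(M, t) = Add(Pow(M, 2), t) = Add(t, Pow(M, 2)))
D = Rational(-1, 2) (D = Pow(-2, -1) = Rational(-1, 2) ≈ -0.50000)
Function('p')(K) = Rational(-1, 18) (Function('p')(K) = Mul(Rational(-1, 2), Pow(Add(0, Pow(-3, 2)), -1)) = Mul(Rational(-1, 2), Pow(Add(0, 9), -1)) = Mul(Rational(-1, 2), Pow(9, -1)) = Mul(Rational(-1, 2), Rational(1, 9)) = Rational(-1, 18))
Add(Mul(151, Function('T')(a)), Function('p')(3)) = Add(Mul(151, Add(6, Mul(-5, Pow(5, -1)))), Rational(-1, 18)) = Add(Mul(151, Add(6, Mul(-5, Rational(1, 5)))), Rational(-1, 18)) = Add(Mul(151, Add(6, -1)), Rational(-1, 18)) = Add(Mul(151, 5), Rational(-1, 18)) = Add(755, Rational(-1, 18)) = Rational(13589, 18)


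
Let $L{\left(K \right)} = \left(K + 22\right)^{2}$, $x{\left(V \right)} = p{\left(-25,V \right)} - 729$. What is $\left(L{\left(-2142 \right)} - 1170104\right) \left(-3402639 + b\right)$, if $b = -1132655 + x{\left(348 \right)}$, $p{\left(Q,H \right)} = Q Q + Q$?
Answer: $-15077088537208$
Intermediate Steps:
$p{\left(Q,H \right)} = Q + Q^{2}$ ($p{\left(Q,H \right)} = Q^{2} + Q = Q + Q^{2}$)
$x{\left(V \right)} = -129$ ($x{\left(V \right)} = - 25 \left(1 - 25\right) - 729 = \left(-25\right) \left(-24\right) - 729 = 600 - 729 = -129$)
$b = -1132784$ ($b = -1132655 - 129 = -1132784$)
$L{\left(K \right)} = \left(22 + K\right)^{2}$
$\left(L{\left(-2142 \right)} - 1170104\right) \left(-3402639 + b\right) = \left(\left(22 - 2142\right)^{2} - 1170104\right) \left(-3402639 - 1132784\right) = \left(\left(-2120\right)^{2} - 1170104\right) \left(-4535423\right) = \left(4494400 - 1170104\right) \left(-4535423\right) = 3324296 \left(-4535423\right) = -15077088537208$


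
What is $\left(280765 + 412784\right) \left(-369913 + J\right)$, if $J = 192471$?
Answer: $-123064721658$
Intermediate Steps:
$\left(280765 + 412784\right) \left(-369913 + J\right) = \left(280765 + 412784\right) \left(-369913 + 192471\right) = 693549 \left(-177442\right) = -123064721658$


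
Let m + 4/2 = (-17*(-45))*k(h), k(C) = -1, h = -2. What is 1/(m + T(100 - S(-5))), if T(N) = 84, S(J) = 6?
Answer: -1/683 ≈ -0.0014641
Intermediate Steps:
m = -767 (m = -2 - 17*(-45)*(-1) = -2 + 765*(-1) = -2 - 765 = -767)
1/(m + T(100 - S(-5))) = 1/(-767 + 84) = 1/(-683) = -1/683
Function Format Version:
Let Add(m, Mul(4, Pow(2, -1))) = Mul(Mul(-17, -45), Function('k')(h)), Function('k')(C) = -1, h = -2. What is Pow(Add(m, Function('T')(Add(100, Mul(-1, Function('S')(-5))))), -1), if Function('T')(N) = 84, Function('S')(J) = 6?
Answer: Rational(-1, 683) ≈ -0.0014641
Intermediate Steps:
m = -767 (m = Add(-2, Mul(Mul(-17, -45), -1)) = Add(-2, Mul(765, -1)) = Add(-2, -765) = -767)
Pow(Add(m, Function('T')(Add(100, Mul(-1, Function('S')(-5))))), -1) = Pow(Add(-767, 84), -1) = Pow(-683, -1) = Rational(-1, 683)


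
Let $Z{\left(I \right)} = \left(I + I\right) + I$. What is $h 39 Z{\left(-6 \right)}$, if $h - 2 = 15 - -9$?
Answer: $-18252$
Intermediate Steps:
$Z{\left(I \right)} = 3 I$ ($Z{\left(I \right)} = 2 I + I = 3 I$)
$h = 26$ ($h = 2 + \left(15 - -9\right) = 2 + \left(15 + 9\right) = 2 + 24 = 26$)
$h 39 Z{\left(-6 \right)} = 26 \cdot 39 \cdot 3 \left(-6\right) = 1014 \left(-18\right) = -18252$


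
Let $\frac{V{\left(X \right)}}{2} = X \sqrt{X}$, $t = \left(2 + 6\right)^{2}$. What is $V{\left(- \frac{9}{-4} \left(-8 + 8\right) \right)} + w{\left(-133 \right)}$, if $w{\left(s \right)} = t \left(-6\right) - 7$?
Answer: $-391$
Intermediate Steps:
$t = 64$ ($t = 8^{2} = 64$)
$V{\left(X \right)} = 2 X^{\frac{3}{2}}$ ($V{\left(X \right)} = 2 X \sqrt{X} = 2 X^{\frac{3}{2}}$)
$w{\left(s \right)} = -391$ ($w{\left(s \right)} = 64 \left(-6\right) - 7 = -384 - 7 = -391$)
$V{\left(- \frac{9}{-4} \left(-8 + 8\right) \right)} + w{\left(-133 \right)} = 2 \left(- \frac{9}{-4} \left(-8 + 8\right)\right)^{\frac{3}{2}} - 391 = 2 \left(\left(-9\right) \left(- \frac{1}{4}\right) 0\right)^{\frac{3}{2}} - 391 = 2 \left(\frac{9}{4} \cdot 0\right)^{\frac{3}{2}} - 391 = 2 \cdot 0^{\frac{3}{2}} - 391 = 2 \cdot 0 - 391 = 0 - 391 = -391$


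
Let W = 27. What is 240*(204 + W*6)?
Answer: 87840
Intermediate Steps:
240*(204 + W*6) = 240*(204 + 27*6) = 240*(204 + 162) = 240*366 = 87840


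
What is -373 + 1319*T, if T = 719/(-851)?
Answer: -1265784/851 ≈ -1487.4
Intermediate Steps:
T = -719/851 (T = 719*(-1/851) = -719/851 ≈ -0.84489)
-373 + 1319*T = -373 + 1319*(-719/851) = -373 - 948361/851 = -1265784/851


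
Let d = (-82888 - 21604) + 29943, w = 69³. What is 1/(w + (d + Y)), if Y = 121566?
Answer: 1/375526 ≈ 2.6629e-6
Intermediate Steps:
w = 328509
d = -74549 (d = -104492 + 29943 = -74549)
1/(w + (d + Y)) = 1/(328509 + (-74549 + 121566)) = 1/(328509 + 47017) = 1/375526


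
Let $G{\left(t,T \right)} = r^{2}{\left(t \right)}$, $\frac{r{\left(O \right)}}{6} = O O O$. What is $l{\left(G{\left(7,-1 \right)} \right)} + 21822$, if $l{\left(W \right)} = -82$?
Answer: $21740$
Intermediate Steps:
$r{\left(O \right)} = 6 O^{3}$ ($r{\left(O \right)} = 6 O O O = 6 O^{2} O = 6 O^{3}$)
$G{\left(t,T \right)} = 36 t^{6}$ ($G{\left(t,T \right)} = \left(6 t^{3}\right)^{2} = 36 t^{6}$)
$l{\left(G{\left(7,-1 \right)} \right)} + 21822 = -82 + 21822 = 21740$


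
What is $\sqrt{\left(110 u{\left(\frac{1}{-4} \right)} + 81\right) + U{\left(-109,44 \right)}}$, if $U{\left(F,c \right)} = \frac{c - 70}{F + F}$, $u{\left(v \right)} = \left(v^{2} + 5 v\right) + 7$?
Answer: $\frac{\sqrt{136963078}}{436} \approx 26.842$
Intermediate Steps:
$u{\left(v \right)} = 7 + v^{2} + 5 v$
$U{\left(F,c \right)} = \frac{-70 + c}{2 F}$
$\sqrt{\left(110 u{\left(\frac{1}{-4} \right)} + 81\right) + U{\left(-109,44 \right)}} = \sqrt{\left(110 \left(7 + \left(\frac{1}{-4}\right)^{2} + \frac{5}{-4}\right) + 81\right) + \frac{-70 + 44}{2 \left(-109\right)}} = \sqrt{\left(110 \left(7 + \left(- \frac{1}{4}\right)^{2} + 5 \left(- \frac{1}{4}\right)\right) + 81\right) + \frac{1}{2} \left(- \frac{1}{109}\right) \left(-26\right)} = \sqrt{\left(110 \left(7 + \frac{1}{16} - \frac{5}{4}\right) + 81\right) + \frac{13}{109}} = \sqrt{\left(110 \cdot \frac{93}{16} + 81\right) + \frac{13}{109}} = \sqrt{\left(\frac{5115}{8} + 81\right) + \frac{13}{109}} = \sqrt{\frac{5763}{8} + \frac{13}{109}} = \sqrt{\frac{628271}{872}} = \frac{\sqrt{136963078}}{436}$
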